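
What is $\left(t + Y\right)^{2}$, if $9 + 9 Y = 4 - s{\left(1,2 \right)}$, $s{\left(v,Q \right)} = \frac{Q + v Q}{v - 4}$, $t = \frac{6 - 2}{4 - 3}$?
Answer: $\frac{9409}{729} \approx 12.907$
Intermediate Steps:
$t = 4$ ($t = \frac{4}{1} = 4 \cdot 1 = 4$)
$s{\left(v,Q \right)} = \frac{Q + Q v}{-4 + v}$
$Y = - \frac{11}{27}$ ($Y = -1 + \frac{4 - \frac{2 \left(1 + 1\right)}{-4 + 1}}{9} = -1 + \frac{4 - 2 \frac{1}{-3} \cdot 2}{9} = -1 + \frac{4 - 2 \left(- \frac{1}{3}\right) 2}{9} = -1 + \frac{4 - - \frac{4}{3}}{9} = -1 + \frac{4 + \frac{4}{3}}{9} = -1 + \frac{1}{9} \cdot \frac{16}{3} = -1 + \frac{16}{27} = - \frac{11}{27} \approx -0.40741$)
$\left(t + Y\right)^{2} = \left(4 - \frac{11}{27}\right)^{2} = \left(\frac{97}{27}\right)^{2} = \frac{9409}{729}$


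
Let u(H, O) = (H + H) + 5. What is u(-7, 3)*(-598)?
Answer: 5382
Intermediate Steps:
u(H, O) = 5 + 2*H (u(H, O) = 2*H + 5 = 5 + 2*H)
u(-7, 3)*(-598) = (5 + 2*(-7))*(-598) = (5 - 14)*(-598) = -9*(-598) = 5382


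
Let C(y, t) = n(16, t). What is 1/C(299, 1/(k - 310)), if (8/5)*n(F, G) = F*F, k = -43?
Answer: 1/160 ≈ 0.0062500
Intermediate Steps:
n(F, G) = 5*F²/8 (n(F, G) = 5*(F*F)/8 = 5*F²/8)
C(y, t) = 160 (C(y, t) = (5/8)*16² = (5/8)*256 = 160)
1/C(299, 1/(k - 310)) = 1/160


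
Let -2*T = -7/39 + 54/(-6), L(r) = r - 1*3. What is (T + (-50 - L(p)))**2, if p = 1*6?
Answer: 3564544/1521 ≈ 2343.6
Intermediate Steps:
p = 6
L(r) = -3 + r (L(r) = r - 3 = -3 + r)
T = 179/39 (T = -(-7/39 + 54/(-6))/2 = -(-7*1/39 + 54*(-1/6))/2 = -(-7/39 - 9)/2 = -1/2*(-358/39) = 179/39 ≈ 4.5897)
(T + (-50 - L(p)))**2 = (179/39 + (-50 - (-3 + 6)))**2 = (179/39 + (-50 - 1*3))**2 = (179/39 + (-50 - 3))**2 = (179/39 - 53)**2 = (-1888/39)**2 = 3564544/1521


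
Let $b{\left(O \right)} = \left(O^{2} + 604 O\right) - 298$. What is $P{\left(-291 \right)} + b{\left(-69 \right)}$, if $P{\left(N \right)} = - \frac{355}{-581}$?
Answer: $- \frac{21620398}{581} \approx -37212.0$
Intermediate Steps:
$b{\left(O \right)} = -298 + O^{2} + 604 O$
$P{\left(N \right)} = \frac{355}{581}$ ($P{\left(N \right)} = \left(-355\right) \left(- \frac{1}{581}\right) = \frac{355}{581}$)
$P{\left(-291 \right)} + b{\left(-69 \right)} = \frac{355}{581} + \left(-298 + \left(-69\right)^{2} + 604 \left(-69\right)\right) = \frac{355}{581} - 37213 = - \frac{21620398}{581}$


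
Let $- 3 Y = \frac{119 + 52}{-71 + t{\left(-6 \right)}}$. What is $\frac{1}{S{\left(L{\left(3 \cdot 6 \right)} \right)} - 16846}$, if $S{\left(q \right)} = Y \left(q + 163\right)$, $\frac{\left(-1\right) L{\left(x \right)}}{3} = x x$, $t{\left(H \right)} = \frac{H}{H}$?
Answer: $- \frac{70}{1225333} \approx -5.7127 \cdot 10^{-5}$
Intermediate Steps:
$t{\left(H \right)} = 1$
$Y = \frac{57}{70}$ ($Y = - \frac{\left(119 + 52\right) \frac{1}{-71 + 1}}{3} = - \frac{171 \frac{1}{-70}}{3} = - \frac{171 \left(- \frac{1}{70}\right)}{3} = \left(- \frac{1}{3}\right) \left(- \frac{171}{70}\right) = \frac{57}{70} \approx 0.81429$)
$L{\left(x \right)} = - 3 x^{2}$ ($L{\left(x \right)} = - 3 x x = - 3 x^{2}$)
$S{\left(q \right)} = \frac{9291}{70} + \frac{57 q}{70}$ ($S{\left(q \right)} = \frac{57 \left(q + 163\right)}{70} = \frac{57 \left(163 + q\right)}{70} = \frac{9291}{70} + \frac{57 q}{70}$)
$\frac{1}{S{\left(L{\left(3 \cdot 6 \right)} \right)} - 16846} = \frac{1}{\left(\frac{9291}{70} + \frac{57 \left(- 3 \left(3 \cdot 6\right)^{2}\right)}{70}\right) - 16846} = \frac{1}{\left(\frac{9291}{70} + \frac{57 \left(- 3 \cdot 18^{2}\right)}{70}\right) - 16846} = \frac{1}{\left(\frac{9291}{70} + \frac{57 \left(\left(-3\right) 324\right)}{70}\right) - 16846} = \frac{1}{\left(\frac{9291}{70} + \frac{57}{70} \left(-972\right)\right) - 16846} = \frac{1}{\left(\frac{9291}{70} - \frac{27702}{35}\right) - 16846} = \frac{1}{- \frac{46113}{70} - 16846} = \frac{1}{- \frac{1225333}{70}} = - \frac{70}{1225333}$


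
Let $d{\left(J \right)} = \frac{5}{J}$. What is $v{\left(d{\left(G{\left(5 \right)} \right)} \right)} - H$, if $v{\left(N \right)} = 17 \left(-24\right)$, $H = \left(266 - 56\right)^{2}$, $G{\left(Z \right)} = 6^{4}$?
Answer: $-44508$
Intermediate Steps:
$G{\left(Z \right)} = 1296$
$H = 44100$ ($H = 210^{2} = 44100$)
$v{\left(N \right)} = -408$
$v{\left(d{\left(G{\left(5 \right)} \right)} \right)} - H = -408 - 44100 = -44508$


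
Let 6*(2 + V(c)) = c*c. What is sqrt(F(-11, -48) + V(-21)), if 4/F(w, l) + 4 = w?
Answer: sqrt(64110)/30 ≈ 8.4400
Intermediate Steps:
V(c) = -2 + c**2/6 (V(c) = -2 + (c*c)/6 = -2 + c**2/6)
F(w, l) = 4/(-4 + w)
sqrt(F(-11, -48) + V(-21)) = sqrt(4/(-4 - 11) + (-2 + (1/6)*(-21)**2)) = sqrt(4/(-15) + (-2 + (1/6)*441)) = sqrt(4*(-1/15) + (-2 + 147/2)) = sqrt(-4/15 + 143/2) = sqrt(2137/30) = sqrt(64110)/30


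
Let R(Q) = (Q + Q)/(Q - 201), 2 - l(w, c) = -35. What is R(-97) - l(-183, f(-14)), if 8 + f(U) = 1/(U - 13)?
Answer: -5416/149 ≈ -36.349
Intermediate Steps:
f(U) = -8 + 1/(-13 + U) (f(U) = -8 + 1/(U - 13) = -8 + 1/(-13 + U))
l(w, c) = 37 (l(w, c) = 2 - 1*(-35) = 2 + 35 = 37)
R(Q) = 2*Q/(-201 + Q) (R(Q) = (2*Q)/(-201 + Q) = 2*Q/(-201 + Q))
R(-97) - l(-183, f(-14)) = 2*(-97)/(-201 - 97) - 1*37 = 2*(-97)/(-298) - 37 = 2*(-97)*(-1/298) - 37 = 97/149 - 37 = -5416/149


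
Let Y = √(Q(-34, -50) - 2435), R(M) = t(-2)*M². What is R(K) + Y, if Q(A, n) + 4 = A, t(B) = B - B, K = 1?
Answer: I*√2473 ≈ 49.729*I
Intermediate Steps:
t(B) = 0
Q(A, n) = -4 + A
R(M) = 0 (R(M) = 0*M² = 0)
Y = I*√2473 (Y = √((-4 - 34) - 2435) = √(-38 - 2435) = √(-2473) = I*√2473 ≈ 49.729*I)
R(K) + Y = 0 + I*√2473 = I*√2473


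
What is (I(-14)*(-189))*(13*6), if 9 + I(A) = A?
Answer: 339066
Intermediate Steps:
I(A) = -9 + A
(I(-14)*(-189))*(13*6) = ((-9 - 14)*(-189))*(13*6) = -23*(-189)*78 = 4347*78 = 339066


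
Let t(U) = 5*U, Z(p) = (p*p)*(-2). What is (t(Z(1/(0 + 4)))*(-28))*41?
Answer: 1435/2 ≈ 717.50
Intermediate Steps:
Z(p) = -2*p² (Z(p) = p²*(-2) = -2*p²)
(t(Z(1/(0 + 4)))*(-28))*41 = ((5*(-2/(0 + 4)²))*(-28))*41 = ((5*(-2*(1/4)²))*(-28))*41 = ((5*(-2*(¼)²))*(-28))*41 = ((5*(-2*1/16))*(-28))*41 = ((5*(-⅛))*(-28))*41 = -5/8*(-28)*41 = (35/2)*41 = 1435/2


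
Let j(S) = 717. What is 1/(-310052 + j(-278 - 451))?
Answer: -1/309335 ≈ -3.2327e-6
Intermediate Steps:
1/(-310052 + j(-278 - 451)) = 1/(-310052 + 717) = 1/(-309335) = -1/309335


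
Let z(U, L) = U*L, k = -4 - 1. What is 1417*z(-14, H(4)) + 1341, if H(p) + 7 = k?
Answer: 239397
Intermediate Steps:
k = -5
H(p) = -12 (H(p) = -7 - 5 = -12)
z(U, L) = L*U
1417*z(-14, H(4)) + 1341 = 1417*(-12*(-14)) + 1341 = 1417*168 + 1341 = 238056 + 1341 = 239397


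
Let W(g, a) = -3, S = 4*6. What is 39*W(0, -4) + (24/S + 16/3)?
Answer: -332/3 ≈ -110.67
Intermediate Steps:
S = 24
39*W(0, -4) + (24/S + 16/3) = 39*(-3) + (24/24 + 16/3) = -117 + (24*(1/24) + 16*(1/3)) = -117 + (1 + 16/3) = -117 + 19/3 = -332/3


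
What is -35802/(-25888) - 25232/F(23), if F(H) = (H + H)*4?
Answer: -40413653/297712 ≈ -135.75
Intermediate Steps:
F(H) = 8*H (F(H) = (2*H)*4 = 8*H)
-35802/(-25888) - 25232/F(23) = -35802/(-25888) - 25232/(8*23) = -35802*(-1/25888) - 25232/184 = 17901/12944 - 25232*1/184 = 17901/12944 - 3154/23 = -40413653/297712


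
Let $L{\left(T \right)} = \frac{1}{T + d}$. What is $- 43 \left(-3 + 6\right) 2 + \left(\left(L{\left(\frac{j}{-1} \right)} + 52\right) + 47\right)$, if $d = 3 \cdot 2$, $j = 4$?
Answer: $- \frac{317}{2} \approx -158.5$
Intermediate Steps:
$d = 6$
$L{\left(T \right)} = \frac{1}{6 + T}$ ($L{\left(T \right)} = \frac{1}{T + 6} = \frac{1}{6 + T}$)
$- 43 \left(-3 + 6\right) 2 + \left(\left(L{\left(\frac{j}{-1} \right)} + 52\right) + 47\right) = - 43 \left(-3 + 6\right) 2 + \left(\left(\frac{1}{6 + \frac{4}{-1}} + 52\right) + 47\right) = - 43 \cdot 3 \cdot 2 + \left(\left(\frac{1}{6 + 4 \left(-1\right)} + 52\right) + 47\right) = \left(-43\right) 6 + \left(\left(\frac{1}{6 - 4} + 52\right) + 47\right) = -258 + \left(\left(\frac{1}{2} + 52\right) + 47\right) = -258 + \left(\frac{105}{2} + 47\right) = -258 + \frac{199}{2} = - \frac{317}{2}$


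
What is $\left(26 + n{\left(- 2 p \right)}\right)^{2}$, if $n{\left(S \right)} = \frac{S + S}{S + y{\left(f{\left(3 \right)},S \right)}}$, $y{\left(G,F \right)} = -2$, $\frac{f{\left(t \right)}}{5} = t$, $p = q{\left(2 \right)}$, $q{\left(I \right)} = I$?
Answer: $\frac{6724}{9} \approx 747.11$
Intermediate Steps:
$p = 2$
$f{\left(t \right)} = 5 t$
$n{\left(S \right)} = \frac{2 S}{-2 + S}$ ($n{\left(S \right)} = \frac{S + S}{S - 2} = \frac{2 S}{-2 + S}$)
$\left(26 + n{\left(- 2 p \right)}\right)^{2} = \left(26 + \frac{2 \left(\left(-2\right) 2\right)}{-2 - 4}\right)^{2} = \left(26 + 2 \left(-4\right) \frac{1}{-2 - 4}\right)^{2} = \left(26 + 2 \left(-4\right) \frac{1}{-6}\right)^{2} = \left(26 + 2 \left(-4\right) \left(- \frac{1}{6}\right)\right)^{2} = \left(26 + \frac{4}{3}\right)^{2} = \left(\frac{82}{3}\right)^{2} = \frac{6724}{9}$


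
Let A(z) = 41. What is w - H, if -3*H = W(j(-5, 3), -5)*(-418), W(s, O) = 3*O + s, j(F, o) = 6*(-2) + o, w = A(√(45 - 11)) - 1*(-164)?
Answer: 3549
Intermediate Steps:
w = 205 (w = 41 - 1*(-164) = 41 + 164 = 205)
j(F, o) = -12 + o
W(s, O) = s + 3*O
H = -3344 (H = -((-12 + 3) + 3*(-5))*(-418)/3 = -(-9 - 15)*(-418)/3 = -(-8)*(-418) = -⅓*10032 = -3344)
w - H = 205 - 1*(-3344) = 205 + 3344 = 3549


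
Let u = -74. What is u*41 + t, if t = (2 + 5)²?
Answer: -2985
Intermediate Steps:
t = 49 (t = 7² = 49)
u*41 + t = -74*41 + 49 = -3034 + 49 = -2985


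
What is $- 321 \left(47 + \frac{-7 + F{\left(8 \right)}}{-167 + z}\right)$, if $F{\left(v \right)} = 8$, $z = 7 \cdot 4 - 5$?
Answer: $- \frac{724069}{48} \approx -15085.0$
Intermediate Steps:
$z = 23$ ($z = 28 - 5 = 23$)
$- 321 \left(47 + \frac{-7 + F{\left(8 \right)}}{-167 + z}\right) = - 321 \left(47 + \frac{-7 + 8}{-167 + 23}\right) = - 321 \left(47 + 1 \frac{1}{-144}\right) = - 321 \left(47 + 1 \left(- \frac{1}{144}\right)\right) = - 321 \left(47 - \frac{1}{144}\right) = \left(-321\right) \frac{6767}{144} = - \frac{724069}{48}$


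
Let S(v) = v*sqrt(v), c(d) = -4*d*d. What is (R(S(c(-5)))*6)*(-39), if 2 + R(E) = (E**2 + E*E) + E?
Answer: 468000468 + 234000*I ≈ 4.68e+8 + 2.34e+5*I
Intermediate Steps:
c(d) = -4*d**2
S(v) = v**(3/2)
R(E) = -2 + E + 2*E**2 (R(E) = -2 + ((E**2 + E*E) + E) = -2 + ((E**2 + E**2) + E) = -2 + (2*E**2 + E) = -2 + (E + 2*E**2) = -2 + E + 2*E**2)
(R(S(c(-5)))*6)*(-39) = ((-2 + (-4*(-5)**2)**(3/2) + 2*((-4*(-5)**2)**(3/2))**2)*6)*(-39) = ((-2 + (-4*25)**(3/2) + 2*((-4*25)**(3/2))**2)*6)*(-39) = ((-2 + (-100)**(3/2) + 2*((-100)**(3/2))**2)*6)*(-39) = ((-2 - 1000*I + 2*(-1000*I)**2)*6)*(-39) = ((-2 - 1000*I + 2*(-1000000))*6)*(-39) = ((-2 - 1000*I - 2000000)*6)*(-39) = ((-2000002 - 1000*I)*6)*(-39) = (-12000012 - 6000*I)*(-39) = 468000468 + 234000*I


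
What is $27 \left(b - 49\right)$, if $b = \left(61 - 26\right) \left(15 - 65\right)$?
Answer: $-48573$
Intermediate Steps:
$b = -1750$ ($b = 35 \left(-50\right) = -1750$)
$27 \left(b - 49\right) = 27 \left(-1750 - 49\right) = 27 \left(-1799\right) = -48573$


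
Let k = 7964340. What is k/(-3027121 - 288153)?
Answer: -3982170/1657637 ≈ -2.4023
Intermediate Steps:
k/(-3027121 - 288153) = 7964340/(-3027121 - 288153) = 7964340/(-3315274) = 7964340*(-1/3315274) = -3982170/1657637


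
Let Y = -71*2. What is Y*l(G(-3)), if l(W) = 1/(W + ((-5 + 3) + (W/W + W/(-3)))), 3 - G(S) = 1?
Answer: -426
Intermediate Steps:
G(S) = 2 (G(S) = 3 - 1*1 = 3 - 1 = 2)
l(W) = 1/(-1 + 2*W/3) (l(W) = 1/(W + (-2 + (1 + W*(-1/3)))) = 1/(W + (-2 + (1 - W/3))) = 1/(W + (-1 - W/3)) = 1/(-1 + 2*W/3))
Y = -142
Y*l(G(-3)) = -426/(-3 + 2*2) = -426/(-3 + 4) = -426/1 = -426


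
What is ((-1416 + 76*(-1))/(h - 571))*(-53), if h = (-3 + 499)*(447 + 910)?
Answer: 79076/672501 ≈ 0.11758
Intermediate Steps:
h = 673072 (h = 496*1357 = 673072)
((-1416 + 76*(-1))/(h - 571))*(-53) = ((-1416 + 76*(-1))/(673072 - 571))*(-53) = ((-1416 - 76)/672501)*(-53) = -1492*1/672501*(-53) = -1492/672501*(-53) = 79076/672501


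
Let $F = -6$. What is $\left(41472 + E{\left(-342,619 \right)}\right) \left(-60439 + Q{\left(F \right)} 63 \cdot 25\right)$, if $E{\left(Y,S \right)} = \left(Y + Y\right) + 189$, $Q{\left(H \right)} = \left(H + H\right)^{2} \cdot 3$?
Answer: $25404141897$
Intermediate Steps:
$Q{\left(H \right)} = 12 H^{2}$ ($Q{\left(H \right)} = \left(2 H\right)^{2} \cdot 3 = 4 H^{2} \cdot 3 = 12 H^{2}$)
$E{\left(Y,S \right)} = 189 + 2 Y$ ($E{\left(Y,S \right)} = 2 Y + 189 = 189 + 2 Y$)
$\left(41472 + E{\left(-342,619 \right)}\right) \left(-60439 + Q{\left(F \right)} 63 \cdot 25\right) = \left(41472 + \left(189 + 2 \left(-342\right)\right)\right) \left(-60439 + 12 \left(-6\right)^{2} \cdot 63 \cdot 25\right) = \left(41472 + \left(189 - 684\right)\right) \left(-60439 + 12 \cdot 36 \cdot 63 \cdot 25\right) = \left(41472 - 495\right) \left(-60439 + 432 \cdot 63 \cdot 25\right) = 40977 \left(-60439 + 27216 \cdot 25\right) = 40977 \left(-60439 + 680400\right) = 40977 \cdot 619961 = 25404141897$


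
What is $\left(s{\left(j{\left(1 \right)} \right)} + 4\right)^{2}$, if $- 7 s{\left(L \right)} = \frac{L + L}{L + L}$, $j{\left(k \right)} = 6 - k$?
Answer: $\frac{729}{49} \approx 14.878$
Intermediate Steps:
$s{\left(L \right)} = - \frac{1}{7}$ ($s{\left(L \right)} = - \frac{\left(L + L\right) \frac{1}{L + L}}{7} = - \frac{2 L \frac{1}{2 L}}{7} = \left(- \frac{1}{7}\right) 1 = - \frac{1}{7}$)
$\left(s{\left(j{\left(1 \right)} \right)} + 4\right)^{2} = \left(- \frac{1}{7} + 4\right)^{2} = \left(\frac{27}{7}\right)^{2} = \frac{729}{49}$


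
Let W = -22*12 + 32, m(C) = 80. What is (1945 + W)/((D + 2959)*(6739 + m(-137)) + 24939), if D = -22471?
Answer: -571/44342463 ≈ -1.2877e-5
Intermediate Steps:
W = -232 (W = -264 + 32 = -232)
(1945 + W)/((D + 2959)*(6739 + m(-137)) + 24939) = (1945 - 232)/((-22471 + 2959)*(6739 + 80) + 24939) = 1713/(-19512*6819 + 24939) = 1713/(-133052328 + 24939) = 1713/(-133027389) = 1713*(-1/133027389) = -571/44342463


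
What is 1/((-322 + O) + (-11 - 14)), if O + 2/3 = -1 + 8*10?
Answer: -3/806 ≈ -0.0037221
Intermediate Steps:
O = 235/3 (O = -2/3 + (-1 + 8*10) = -2/3 + (-1 + 80) = -2/3 + 79 = 235/3 ≈ 78.333)
1/((-322 + O) + (-11 - 14)) = 1/((-322 + 235/3) + (-11 - 14)) = 1/(-731/3 - 25) = 1/(-806/3) = -3/806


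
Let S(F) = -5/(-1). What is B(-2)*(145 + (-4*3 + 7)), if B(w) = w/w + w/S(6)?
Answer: 84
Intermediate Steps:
S(F) = 5 (S(F) = -5*(-1) = 5)
B(w) = 1 + w/5 (B(w) = w/w + w/5 = 1 + w*(1/5) = 1 + w/5)
B(-2)*(145 + (-4*3 + 7)) = (1 + (1/5)*(-2))*(145 + (-4*3 + 7)) = (1 - 2/5)*(145 + (-12 + 7)) = 3*(145 - 5)/5 = (3/5)*140 = 84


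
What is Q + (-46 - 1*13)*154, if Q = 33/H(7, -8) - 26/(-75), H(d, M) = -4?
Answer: -2728171/300 ≈ -9093.9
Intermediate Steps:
Q = -2371/300 (Q = 33/(-4) - 26/(-75) = 33*(-¼) - 26*(-1/75) = -33/4 + 26/75 = -2371/300 ≈ -7.9033)
Q + (-46 - 1*13)*154 = -2371/300 + (-46 - 1*13)*154 = -2371/300 + (-46 - 13)*154 = -2371/300 - 59*154 = -2371/300 - 9086 = -2728171/300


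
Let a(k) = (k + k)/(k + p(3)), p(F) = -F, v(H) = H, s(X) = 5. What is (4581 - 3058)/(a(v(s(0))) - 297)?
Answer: -1523/292 ≈ -5.2158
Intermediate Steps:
a(k) = 2*k/(-3 + k) (a(k) = (k + k)/(k - 1*3) = (2*k)/(k - 3) = (2*k)/(-3 + k) = 2*k/(-3 + k))
(4581 - 3058)/(a(v(s(0))) - 297) = (4581 - 3058)/(2*5/(-3 + 5) - 297) = 1523/(2*5/2 - 297) = 1523/(2*5*(½) - 297) = 1523/(5 - 297) = 1523/(-292) = 1523*(-1/292) = -1523/292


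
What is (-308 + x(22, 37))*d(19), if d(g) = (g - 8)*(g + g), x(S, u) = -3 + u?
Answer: -114532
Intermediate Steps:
d(g) = 2*g*(-8 + g) (d(g) = (-8 + g)*(2*g) = 2*g*(-8 + g))
(-308 + x(22, 37))*d(19) = (-308 + (-3 + 37))*(2*19*(-8 + 19)) = (-308 + 34)*(2*19*11) = -274*418 = -114532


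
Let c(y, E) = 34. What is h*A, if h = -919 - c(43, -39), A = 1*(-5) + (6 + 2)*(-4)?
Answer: 35261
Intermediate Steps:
A = -37 (A = -5 + 8*(-4) = -5 - 32 = -37)
h = -953 (h = -919 - 1*34 = -919 - 34 = -953)
h*A = -953*(-37) = 35261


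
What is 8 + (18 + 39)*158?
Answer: 9014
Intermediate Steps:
8 + (18 + 39)*158 = 8 + 57*158 = 8 + 9006 = 9014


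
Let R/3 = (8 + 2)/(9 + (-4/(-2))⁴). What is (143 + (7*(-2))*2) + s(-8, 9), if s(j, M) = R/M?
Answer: 1727/15 ≈ 115.13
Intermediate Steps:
R = 6/5 (R = 3*((8 + 2)/(9 + (-4/(-2))⁴)) = 3*(10/(9 + (-4*(-½))⁴)) = 3*(10/(9 + 2⁴)) = 3*(10/(9 + 16)) = 3*(10/25) = 3*(10*(1/25)) = 3*(⅖) = 6/5 ≈ 1.2000)
s(j, M) = 6/(5*M)
(143 + (7*(-2))*2) + s(-8, 9) = (143 + (7*(-2))*2) + (6/5)/9 = (143 - 14*2) + (6/5)*(⅑) = (143 - 28) + 2/15 = 115 + 2/15 = 1727/15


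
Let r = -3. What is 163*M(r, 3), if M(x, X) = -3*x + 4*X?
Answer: 3423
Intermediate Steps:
163*M(r, 3) = 163*(-3*(-3) + 4*3) = 163*(9 + 12) = 163*21 = 3423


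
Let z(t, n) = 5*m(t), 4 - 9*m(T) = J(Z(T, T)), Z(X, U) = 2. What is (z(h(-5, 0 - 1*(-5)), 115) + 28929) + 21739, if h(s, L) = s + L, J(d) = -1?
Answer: 456037/9 ≈ 50671.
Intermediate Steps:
h(s, L) = L + s
m(T) = 5/9 (m(T) = 4/9 - 1/9*(-1) = 4/9 + 1/9 = 5/9)
z(t, n) = 25/9 (z(t, n) = 5*(5/9) = 25/9)
(z(h(-5, 0 - 1*(-5)), 115) + 28929) + 21739 = (25/9 + 28929) + 21739 = 260386/9 + 21739 = 456037/9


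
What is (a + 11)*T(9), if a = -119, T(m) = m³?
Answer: -78732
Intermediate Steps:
(a + 11)*T(9) = (-119 + 11)*9³ = -108*729 = -78732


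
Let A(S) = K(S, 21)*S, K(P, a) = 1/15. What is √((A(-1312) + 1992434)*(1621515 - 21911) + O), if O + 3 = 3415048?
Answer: √717068002309005/15 ≈ 1.7852e+6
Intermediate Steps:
K(P, a) = 1/15
O = 3415045 (O = -3 + 3415048 = 3415045)
A(S) = S/15
√((A(-1312) + 1992434)*(1621515 - 21911) + O) = √(((1/15)*(-1312) + 1992434)*(1621515 - 21911) + 3415045) = √((-1312/15 + 1992434)*1599604 + 3415045) = √((29885198/15)*1599604 + 3415045) = √(47804482261592/15 + 3415045) = √(47804533487267/15) = √717068002309005/15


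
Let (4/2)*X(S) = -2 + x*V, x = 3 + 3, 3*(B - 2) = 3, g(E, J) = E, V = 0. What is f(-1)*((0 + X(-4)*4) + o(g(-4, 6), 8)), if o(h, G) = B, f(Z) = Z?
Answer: 1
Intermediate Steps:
B = 3 (B = 2 + (1/3)*3 = 2 + 1 = 3)
o(h, G) = 3
x = 6
X(S) = -1 (X(S) = (-2 + 6*0)/2 = (-2 + 0)/2 = (1/2)*(-2) = -1)
f(-1)*((0 + X(-4)*4) + o(g(-4, 6), 8)) = -((0 - 1*4) + 3) = -((0 - 4) + 3) = -(-4 + 3) = -1*(-1) = 1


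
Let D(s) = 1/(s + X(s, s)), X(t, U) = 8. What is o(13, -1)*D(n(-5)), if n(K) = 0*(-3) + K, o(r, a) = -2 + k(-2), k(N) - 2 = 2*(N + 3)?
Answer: 2/3 ≈ 0.66667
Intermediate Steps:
k(N) = 8 + 2*N (k(N) = 2 + 2*(N + 3) = 2 + 2*(3 + N) = 2 + (6 + 2*N) = 8 + 2*N)
o(r, a) = 2 (o(r, a) = -2 + (8 + 2*(-2)) = -2 + (8 - 4) = -2 + 4 = 2)
n(K) = K (n(K) = 0 + K = K)
D(s) = 1/(8 + s) (D(s) = 1/(s + 8) = 1/(8 + s))
o(13, -1)*D(n(-5)) = 2/(8 - 5) = 2/3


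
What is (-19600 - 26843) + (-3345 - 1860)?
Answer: -51648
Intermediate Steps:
(-19600 - 26843) + (-3345 - 1860) = -46443 - 5205 = -51648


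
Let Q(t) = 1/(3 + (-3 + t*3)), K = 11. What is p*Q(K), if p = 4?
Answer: 4/33 ≈ 0.12121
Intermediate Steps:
Q(t) = 1/(3*t) (Q(t) = 1/(3 + (-3 + 3*t)) = 1/(3*t))
p*Q(K) = 4*((⅓)/11) = 4*((⅓)*(1/11)) = 4*(1/33) = 4/33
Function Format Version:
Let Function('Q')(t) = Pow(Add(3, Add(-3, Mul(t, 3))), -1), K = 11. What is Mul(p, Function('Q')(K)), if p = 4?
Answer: Rational(4, 33) ≈ 0.12121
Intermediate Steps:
Function('Q')(t) = Mul(Rational(1, 3), Pow(t, -1)) (Function('Q')(t) = Pow(Add(3, Add(-3, Mul(3, t))), -1) = Pow(Mul(3, t), -1) = Mul(Rational(1, 3), Pow(t, -1)))
Mul(p, Function('Q')(K)) = Mul(4, Mul(Rational(1, 3), Pow(11, -1))) = Mul(4, Mul(Rational(1, 3), Rational(1, 11))) = Mul(4, Rational(1, 33)) = Rational(4, 33)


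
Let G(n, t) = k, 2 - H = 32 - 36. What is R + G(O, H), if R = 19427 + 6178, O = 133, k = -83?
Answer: 25522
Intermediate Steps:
H = 6 (H = 2 - (32 - 36) = 2 - 1*(-4) = 2 + 4 = 6)
G(n, t) = -83
R = 25605
R + G(O, H) = 25605 - 83 = 25522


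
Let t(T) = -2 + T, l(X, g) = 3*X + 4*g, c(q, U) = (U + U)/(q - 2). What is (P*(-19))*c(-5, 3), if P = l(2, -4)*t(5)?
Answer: -3420/7 ≈ -488.57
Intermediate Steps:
c(q, U) = 2*U/(-2 + q) (c(q, U) = (2*U)/(-2 + q) = 2*U/(-2 + q))
P = -30 (P = (3*2 + 4*(-4))*(-2 + 5) = (6 - 16)*3 = -10*3 = -30)
(P*(-19))*c(-5, 3) = (-30*(-19))*(2*3/(-2 - 5)) = 570*(2*3/(-7)) = 570*(2*3*(-⅐)) = 570*(-6/7) = -3420/7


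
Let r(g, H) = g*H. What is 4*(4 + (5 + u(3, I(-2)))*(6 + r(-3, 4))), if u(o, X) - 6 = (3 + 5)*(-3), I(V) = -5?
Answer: 328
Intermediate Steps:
r(g, H) = H*g
u(o, X) = -18 (u(o, X) = 6 + (3 + 5)*(-3) = 6 + 8*(-3) = 6 - 24 = -18)
4*(4 + (5 + u(3, I(-2)))*(6 + r(-3, 4))) = 4*(4 + (5 - 18)*(6 + 4*(-3))) = 4*(4 - 13*(6 - 12)) = 4*(4 - 13*(-6)) = 4*(4 + 78) = 4*82 = 328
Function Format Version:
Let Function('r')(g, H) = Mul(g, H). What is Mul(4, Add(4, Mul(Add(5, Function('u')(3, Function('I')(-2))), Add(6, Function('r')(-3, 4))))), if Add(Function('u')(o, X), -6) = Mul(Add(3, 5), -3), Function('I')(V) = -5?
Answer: 328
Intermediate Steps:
Function('r')(g, H) = Mul(H, g)
Function('u')(o, X) = -18 (Function('u')(o, X) = Add(6, Mul(Add(3, 5), -3)) = Add(6, Mul(8, -3)) = Add(6, -24) = -18)
Mul(4, Add(4, Mul(Add(5, Function('u')(3, Function('I')(-2))), Add(6, Function('r')(-3, 4))))) = Mul(4, Add(4, Mul(Add(5, -18), Add(6, Mul(4, -3))))) = Mul(4, Add(4, Mul(-13, Add(6, -12)))) = Mul(4, Add(4, Mul(-13, -6))) = Mul(4, Add(4, 78)) = Mul(4, 82) = 328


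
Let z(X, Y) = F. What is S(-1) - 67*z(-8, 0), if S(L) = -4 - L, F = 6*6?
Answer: -2415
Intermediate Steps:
F = 36
z(X, Y) = 36
S(-1) - 67*z(-8, 0) = (-4 - 1*(-1)) - 67*36 = (-4 + 1) - 2412 = -3 - 2412 = -2415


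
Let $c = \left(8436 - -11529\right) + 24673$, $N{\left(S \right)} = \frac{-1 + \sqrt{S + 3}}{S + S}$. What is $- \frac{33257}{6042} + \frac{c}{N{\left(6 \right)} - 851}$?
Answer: $- \frac{1787993761}{30844410} \approx -57.968$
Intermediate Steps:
$N{\left(S \right)} = \frac{-1 + \sqrt{3 + S}}{2 S}$
$c = 44638$ ($c = \left(8436 + 11529\right) + 24673 = 19965 + 24673 = 44638$)
$- \frac{33257}{6042} + \frac{c}{N{\left(6 \right)} - 851} = - \frac{33257}{6042} + \frac{44638}{\frac{-1 + \sqrt{3 + 6}}{2 \cdot 6} - 851} = \left(-33257\right) \frac{1}{6042} + \frac{44638}{\frac{1}{2} \cdot \frac{1}{6} \left(-1 + \sqrt{9}\right) - 851} = - \frac{33257}{6042} + \frac{44638}{\frac{1}{2} \cdot \frac{1}{6} \left(-1 + 3\right) - 851} = - \frac{33257}{6042} + \frac{44638}{\frac{1}{2} \cdot \frac{1}{6} \cdot 2 - 851} = - \frac{33257}{6042} + \frac{44638}{\frac{1}{6} - 851} = - \frac{33257}{6042} + \frac{44638}{- \frac{5105}{6}} = - \frac{33257}{6042} + 44638 \left(- \frac{6}{5105}\right) = - \frac{33257}{6042} - \frac{267828}{5105} = - \frac{1787993761}{30844410}$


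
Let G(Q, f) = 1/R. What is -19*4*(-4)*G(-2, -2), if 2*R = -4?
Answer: -152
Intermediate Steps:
R = -2 (R = (½)*(-4) = -2)
G(Q, f) = -½ (G(Q, f) = 1/(-2) = 1*(-½) = -½)
-19*4*(-4)*G(-2, -2) = -19*4*(-4)*(-1)/2 = -(-304)*(-1)/2 = -19*8 = -152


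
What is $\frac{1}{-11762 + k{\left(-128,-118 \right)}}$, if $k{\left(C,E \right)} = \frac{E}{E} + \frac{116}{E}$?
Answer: $- \frac{59}{693957} \approx -8.502 \cdot 10^{-5}$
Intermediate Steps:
$k{\left(C,E \right)} = 1 + \frac{116}{E}$
$\frac{1}{-11762 + k{\left(-128,-118 \right)}} = \frac{1}{-11762 + \frac{116 - 118}{-118}} = \frac{1}{-11762 - - \frac{1}{59}} = \frac{1}{-11762 + \frac{1}{59}} = \frac{1}{- \frac{693957}{59}} = - \frac{59}{693957}$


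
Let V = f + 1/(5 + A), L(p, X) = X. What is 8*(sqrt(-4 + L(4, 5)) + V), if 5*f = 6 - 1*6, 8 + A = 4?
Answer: 16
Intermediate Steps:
A = -4 (A = -8 + 4 = -4)
f = 0 (f = (6 - 1*6)/5 = (6 - 6)/5 = (1/5)*0 = 0)
V = 1 (V = 0 + 1/(5 - 4) = 0 + 1/1 = 0 + 1 = 1)
8*(sqrt(-4 + L(4, 5)) + V) = 8*(sqrt(-4 + 5) + 1) = 8*(sqrt(1) + 1) = 8*(1 + 1) = 8*2 = 16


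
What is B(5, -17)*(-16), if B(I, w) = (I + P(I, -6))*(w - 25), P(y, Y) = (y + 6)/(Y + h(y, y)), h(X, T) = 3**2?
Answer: 5824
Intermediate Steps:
h(X, T) = 9
P(y, Y) = (6 + y)/(9 + Y) (P(y, Y) = (y + 6)/(Y + 9) = (6 + y)/(9 + Y))
B(I, w) = (-25 + w)*(2 + 4*I/3) (B(I, w) = (I + (6 + I)/(9 - 6))*(w - 25) = (I + (6 + I)/3)*(-25 + w) = (I + (2 + I/3))*(-25 + w) = (2 + 4*I/3)*(-25 + w) = (-25 + w)*(2 + 4*I/3))
B(5, -17)*(-16) = (-50 + 2*(-17) - 100/3*5 + (4/3)*5*(-17))*(-16) = (-50 - 34 - 500/3 - 340/3)*(-16) = -364*(-16) = 5824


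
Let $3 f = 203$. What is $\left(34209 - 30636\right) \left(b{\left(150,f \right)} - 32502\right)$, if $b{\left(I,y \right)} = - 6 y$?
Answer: $-117580284$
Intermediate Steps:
$f = \frac{203}{3}$ ($f = \frac{1}{3} \cdot 203 = \frac{203}{3} \approx 67.667$)
$\left(34209 - 30636\right) \left(b{\left(150,f \right)} - 32502\right) = \left(34209 - 30636\right) \left(\left(-6\right) \frac{203}{3} - 32502\right) = 3573 \left(-406 - 32502\right) = 3573 \left(-32908\right) = -117580284$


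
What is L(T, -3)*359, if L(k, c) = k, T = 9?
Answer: 3231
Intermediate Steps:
L(T, -3)*359 = 9*359 = 3231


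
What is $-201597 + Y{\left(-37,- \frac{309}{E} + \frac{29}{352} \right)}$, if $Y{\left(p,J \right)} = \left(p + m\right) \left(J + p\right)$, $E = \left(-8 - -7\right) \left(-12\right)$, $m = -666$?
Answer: $- \frac{55454667}{352} \approx -1.5754 \cdot 10^{5}$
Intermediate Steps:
$E = 12$ ($E = \left(-8 + 7\right) \left(-12\right) = \left(-1\right) \left(-12\right) = 12$)
$Y{\left(p,J \right)} = \left(-666 + p\right) \left(J + p\right)$ ($Y{\left(p,J \right)} = \left(p - 666\right) \left(J + p\right) = \left(-666 + p\right) \left(J + p\right)$)
$-201597 + Y{\left(-37,- \frac{309}{E} + \frac{29}{352} \right)} = -201597 + \left(\left(-37\right)^{2} - 666 \left(- \frac{309}{12} + \frac{29}{352}\right) - -24642 + \left(- \frac{309}{12} + \frac{29}{352}\right) \left(-37\right)\right) = -201597 + \left(1369 - 666 \left(\left(-309\right) \frac{1}{12} + 29 \cdot \frac{1}{352}\right) + 24642 + \left(\left(-309\right) \frac{1}{12} + 29 \cdot \frac{1}{352}\right) \left(-37\right)\right) = -201597 + \left(1369 - 666 \left(- \frac{103}{4} + \frac{29}{352}\right) + 24642 + \left(- \frac{103}{4} + \frac{29}{352}\right) \left(-37\right)\right) = -201597 + \left(1369 - - \frac{3008655}{176} + 24642 - - \frac{334295}{352}\right) = -201597 + \left(1369 + \frac{3008655}{176} + 24642 + \frac{334295}{352}\right) = -201597 + \frac{15507477}{352} = - \frac{55454667}{352}$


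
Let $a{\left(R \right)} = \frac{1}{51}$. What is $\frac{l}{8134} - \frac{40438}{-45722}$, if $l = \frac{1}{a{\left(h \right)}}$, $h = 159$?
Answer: $\frac{165627257}{185951374} \approx 0.8907$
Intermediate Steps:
$a{\left(R \right)} = \frac{1}{51}$
$l = 51$ ($l = \frac{1}{\frac{1}{51}} = 51$)
$\frac{l}{8134} - \frac{40438}{-45722} = \frac{51}{8134} - \frac{40438}{-45722} = 51 \cdot \frac{1}{8134} - - \frac{20219}{22861} = \frac{51}{8134} + \frac{20219}{22861} = \frac{165627257}{185951374}$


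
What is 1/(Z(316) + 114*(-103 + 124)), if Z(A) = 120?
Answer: 1/2514 ≈ 0.00039777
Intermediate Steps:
1/(Z(316) + 114*(-103 + 124)) = 1/(120 + 114*(-103 + 124)) = 1/(120 + 114*21) = 1/(120 + 2394) = 1/2514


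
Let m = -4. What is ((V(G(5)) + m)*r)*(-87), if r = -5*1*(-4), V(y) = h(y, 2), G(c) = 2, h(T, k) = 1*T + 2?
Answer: 0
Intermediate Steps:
h(T, k) = 2 + T (h(T, k) = T + 2 = 2 + T)
V(y) = 2 + y
r = 20 (r = -5*(-4) = 20)
((V(G(5)) + m)*r)*(-87) = (((2 + 2) - 4)*20)*(-87) = ((4 - 4)*20)*(-87) = (0*20)*(-87) = 0*(-87) = 0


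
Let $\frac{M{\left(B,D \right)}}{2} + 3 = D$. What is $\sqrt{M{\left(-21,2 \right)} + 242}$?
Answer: $4 \sqrt{15} \approx 15.492$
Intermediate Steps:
$M{\left(B,D \right)} = -6 + 2 D$
$\sqrt{M{\left(-21,2 \right)} + 242} = \sqrt{\left(-6 + 2 \cdot 2\right) + 242} = \sqrt{\left(-6 + 4\right) + 242} = \sqrt{-2 + 242} = \sqrt{240} = 4 \sqrt{15}$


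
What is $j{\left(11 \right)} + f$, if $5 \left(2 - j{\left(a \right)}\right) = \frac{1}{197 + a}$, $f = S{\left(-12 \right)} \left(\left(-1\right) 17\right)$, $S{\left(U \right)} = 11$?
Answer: $- \frac{192401}{1040} \approx -185.0$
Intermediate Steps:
$f = -187$ ($f = 11 \left(\left(-1\right) 17\right) = 11 \left(-17\right) = -187$)
$j{\left(a \right)} = 2 - \frac{1}{5 \left(197 + a\right)}$
$j{\left(11 \right)} + f = \frac{1969 + 10 \cdot 11}{5 \left(197 + 11\right)} - 187 = \frac{1969 + 110}{5 \cdot 208} - 187 = \frac{1}{5} \cdot \frac{1}{208} \cdot 2079 - 187 = \frac{2079}{1040} - 187 = - \frac{192401}{1040}$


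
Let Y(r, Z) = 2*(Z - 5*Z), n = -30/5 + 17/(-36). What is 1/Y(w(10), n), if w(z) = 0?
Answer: 9/466 ≈ 0.019313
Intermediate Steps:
n = -233/36 (n = -30*1/5 + 17*(-1/36) = -6 - 17/36 = -233/36 ≈ -6.4722)
Y(r, Z) = -8*Z (Y(r, Z) = 2*(-4*Z) = -8*Z)
1/Y(w(10), n) = 1/(-8*(-233/36)) = 1/(466/9) = 9/466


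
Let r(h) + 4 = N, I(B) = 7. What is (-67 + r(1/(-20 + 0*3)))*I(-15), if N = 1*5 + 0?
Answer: -462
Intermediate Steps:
N = 5 (N = 5 + 0 = 5)
r(h) = 1 (r(h) = -4 + 5 = 1)
(-67 + r(1/(-20 + 0*3)))*I(-15) = (-67 + 1)*7 = -66*7 = -462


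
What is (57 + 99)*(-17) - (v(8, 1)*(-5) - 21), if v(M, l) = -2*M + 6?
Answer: -2681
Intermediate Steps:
v(M, l) = 6 - 2*M
(57 + 99)*(-17) - (v(8, 1)*(-5) - 21) = (57 + 99)*(-17) - ((6 - 2*8)*(-5) - 21) = 156*(-17) - ((6 - 16)*(-5) - 21) = -2652 - (-10*(-5) - 21) = -2652 - (50 - 21) = -2652 - 1*29 = -2652 - 29 = -2681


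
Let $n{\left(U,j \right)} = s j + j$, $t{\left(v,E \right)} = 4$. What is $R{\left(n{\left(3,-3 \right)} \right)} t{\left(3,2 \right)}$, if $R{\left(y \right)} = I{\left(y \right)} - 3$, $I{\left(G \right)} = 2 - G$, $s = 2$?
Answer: $32$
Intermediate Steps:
$n{\left(U,j \right)} = 3 j$ ($n{\left(U,j \right)} = 2 j + j = 3 j$)
$R{\left(y \right)} = -1 - y$ ($R{\left(y \right)} = \left(2 - y\right) - 3 = -1 - y$)
$R{\left(n{\left(3,-3 \right)} \right)} t{\left(3,2 \right)} = \left(-1 - 3 \left(-3\right)\right) 4 = \left(-1 - -9\right) 4 = \left(-1 + 9\right) 4 = 8 \cdot 4 = 32$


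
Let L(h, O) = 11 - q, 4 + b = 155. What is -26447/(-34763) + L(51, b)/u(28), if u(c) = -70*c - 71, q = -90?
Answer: 50202794/70603653 ≈ 0.71105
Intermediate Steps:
b = 151 (b = -4 + 155 = 151)
L(h, O) = 101 (L(h, O) = 11 - 1*(-90) = 11 + 90 = 101)
u(c) = -71 - 70*c
-26447/(-34763) + L(51, b)/u(28) = -26447/(-34763) + 101/(-71 - 70*28) = -26447*(-1/34763) + 101/(-71 - 1960) = 26447/34763 + 101/(-2031) = 26447/34763 + 101*(-1/2031) = 26447/34763 - 101/2031 = 50202794/70603653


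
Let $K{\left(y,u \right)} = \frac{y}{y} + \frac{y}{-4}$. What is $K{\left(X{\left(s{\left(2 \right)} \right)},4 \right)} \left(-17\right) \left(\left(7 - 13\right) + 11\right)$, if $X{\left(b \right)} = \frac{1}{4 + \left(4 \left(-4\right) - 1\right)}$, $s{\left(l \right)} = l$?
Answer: $- \frac{4505}{52} \approx -86.635$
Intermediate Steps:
$X{\left(b \right)} = - \frac{1}{13}$ ($X{\left(b \right)} = \frac{1}{4 - 17} = \frac{1}{-13} = - \frac{1}{13}$)
$K{\left(y,u \right)} = 1 - \frac{y}{4}$ ($K{\left(y,u \right)} = 1 + y \left(- \frac{1}{4}\right) = 1 - \frac{y}{4}$)
$K{\left(X{\left(s{\left(2 \right)} \right)},4 \right)} \left(-17\right) \left(\left(7 - 13\right) + 11\right) = \left(1 - - \frac{1}{52}\right) \left(-17\right) \left(\left(7 - 13\right) + 11\right) = \left(1 + \frac{1}{52}\right) \left(-17\right) \left(-6 + 11\right) = \frac{53}{52} \left(-17\right) 5 = \left(- \frac{901}{52}\right) 5 = - \frac{4505}{52}$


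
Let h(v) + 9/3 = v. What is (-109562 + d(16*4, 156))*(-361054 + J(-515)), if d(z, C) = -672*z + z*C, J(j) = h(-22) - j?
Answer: 51411378504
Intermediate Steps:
h(v) = -3 + v
J(j) = -25 - j (J(j) = (-3 - 22) - j = -25 - j)
d(z, C) = -672*z + C*z
(-109562 + d(16*4, 156))*(-361054 + J(-515)) = (-109562 + (16*4)*(-672 + 156))*(-361054 + (-25 - 1*(-515))) = (-109562 + 64*(-516))*(-361054 + (-25 + 515)) = (-109562 - 33024)*(-361054 + 490) = -142586*(-360564) = 51411378504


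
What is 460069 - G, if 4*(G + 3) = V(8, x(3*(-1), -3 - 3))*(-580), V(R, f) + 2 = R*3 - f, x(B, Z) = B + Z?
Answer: 464567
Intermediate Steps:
V(R, f) = -2 - f + 3*R (V(R, f) = -2 + (R*3 - f) = -2 + (3*R - f) = -2 + (-f + 3*R) = -2 - f + 3*R)
G = -4498 (G = -3 + ((-2 - (3*(-1) + (-3 - 3)) + 3*8)*(-580))/4 = -3 + ((-2 - (-3 - 6) + 24)*(-580))/4 = -3 + ((-2 - 1*(-9) + 24)*(-580))/4 = -3 + ((-2 + 9 + 24)*(-580))/4 = -3 + (31*(-580))/4 = -3 + (¼)*(-17980) = -3 - 4495 = -4498)
460069 - G = 460069 - 1*(-4498) = 460069 + 4498 = 464567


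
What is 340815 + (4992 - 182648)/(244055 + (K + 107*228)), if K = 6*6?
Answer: 91504219249/268487 ≈ 3.4081e+5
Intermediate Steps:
K = 36
340815 + (4992 - 182648)/(244055 + (K + 107*228)) = 340815 + (4992 - 182648)/(244055 + (36 + 107*228)) = 340815 - 177656/(244055 + (36 + 24396)) = 340815 - 177656/(244055 + 24432) = 340815 - 177656/268487 = 91504219249/268487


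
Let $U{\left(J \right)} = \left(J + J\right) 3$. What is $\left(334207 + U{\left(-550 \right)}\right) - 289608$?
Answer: $41299$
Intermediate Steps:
$U{\left(J \right)} = 6 J$ ($U{\left(J \right)} = 2 J 3 = 6 J$)
$\left(334207 + U{\left(-550 \right)}\right) - 289608 = \left(334207 + 6 \left(-550\right)\right) - 289608 = \left(334207 - 3300\right) - 289608 = 330907 - 289608 = 41299$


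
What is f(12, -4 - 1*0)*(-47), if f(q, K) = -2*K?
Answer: -376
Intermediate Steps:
f(12, -4 - 1*0)*(-47) = -2*(-4 - 1*0)*(-47) = -2*(-4 + 0)*(-47) = -2*(-4)*(-47) = 8*(-47) = -376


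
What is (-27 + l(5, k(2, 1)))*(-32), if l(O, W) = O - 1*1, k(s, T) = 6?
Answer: 736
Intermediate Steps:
l(O, W) = -1 + O (l(O, W) = O - 1 = -1 + O)
(-27 + l(5, k(2, 1)))*(-32) = (-27 + (-1 + 5))*(-32) = (-27 + 4)*(-32) = -23*(-32) = 736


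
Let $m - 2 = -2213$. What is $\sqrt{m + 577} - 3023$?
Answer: $-3023 + i \sqrt{1634} \approx -3023.0 + 40.423 i$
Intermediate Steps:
$m = -2211$ ($m = 2 - 2213 = -2211$)
$\sqrt{m + 577} - 3023 = \sqrt{-2211 + 577} - 3023 = \sqrt{-1634} - 3023 = i \sqrt{1634} - 3023 = -3023 + i \sqrt{1634}$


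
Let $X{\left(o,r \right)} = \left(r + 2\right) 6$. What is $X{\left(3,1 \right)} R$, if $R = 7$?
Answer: $126$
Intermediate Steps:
$X{\left(o,r \right)} = 12 + 6 r$ ($X{\left(o,r \right)} = \left(2 + r\right) 6 = 12 + 6 r$)
$X{\left(3,1 \right)} R = \left(12 + 6 \cdot 1\right) 7 = \left(12 + 6\right) 7 = 18 \cdot 7 = 126$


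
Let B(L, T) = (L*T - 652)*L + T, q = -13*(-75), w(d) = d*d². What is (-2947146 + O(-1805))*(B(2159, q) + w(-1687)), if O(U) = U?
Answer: 760261451965371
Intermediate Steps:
w(d) = d³
q = 975
B(L, T) = T + L*(-652 + L*T) (B(L, T) = (-652 + L*T)*L + T = L*(-652 + L*T) + T = T + L*(-652 + L*T))
(-2947146 + O(-1805))*(B(2159, q) + w(-1687)) = (-2947146 - 1805)*((975 - 652*2159 + 975*2159²) + (-1687)³) = -2948951*((975 - 1407668 + 975*4661281) - 4801149703) = -2948951*((975 - 1407668 + 4544748975) - 4801149703) = -2948951*(4543342282 - 4801149703) = -2948951*(-257807421) = 760261451965371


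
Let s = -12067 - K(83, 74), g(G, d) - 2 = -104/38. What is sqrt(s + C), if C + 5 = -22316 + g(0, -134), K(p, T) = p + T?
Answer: I*sqrt(12471011)/19 ≈ 185.86*I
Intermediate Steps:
g(G, d) = -14/19 (g(G, d) = 2 - 104/38 = 2 - 104*1/38 = 2 - 52/19 = -14/19)
K(p, T) = T + p
C = -424113/19 (C = -5 + (-22316 - 14/19) = -5 - 424018/19 = -424113/19 ≈ -22322.)
s = -12224 (s = -12067 - (74 + 83) = -12067 - 1*157 = -12067 - 157 = -12224)
sqrt(s + C) = sqrt(-12224 - 424113/19) = sqrt(-656369/19) = I*sqrt(12471011)/19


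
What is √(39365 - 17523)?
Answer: √21842 ≈ 147.79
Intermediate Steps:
√(39365 - 17523) = √21842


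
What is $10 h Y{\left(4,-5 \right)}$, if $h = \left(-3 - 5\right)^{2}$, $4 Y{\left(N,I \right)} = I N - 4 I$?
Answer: $0$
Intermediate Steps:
$Y{\left(N,I \right)} = - I + \frac{I N}{4}$ ($Y{\left(N,I \right)} = \frac{I N - 4 I}{4} = \frac{- 4 I + I N}{4} = - I + \frac{I N}{4}$)
$h = 64$ ($h = \left(-8\right)^{2} = 64$)
$10 h Y{\left(4,-5 \right)} = 10 \cdot 64 \cdot \frac{1}{4} \left(-5\right) \left(-4 + 4\right) = 640 \cdot \frac{1}{4} \left(-5\right) 0 = 640 \cdot 0 = 0$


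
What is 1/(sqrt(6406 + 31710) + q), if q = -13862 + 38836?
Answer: 12487/311831280 - sqrt(9529)/311831280 ≈ 3.9731e-5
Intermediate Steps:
q = 24974
1/(sqrt(6406 + 31710) + q) = 1/(sqrt(6406 + 31710) + 24974) = 1/(sqrt(38116) + 24974) = 1/(2*sqrt(9529) + 24974) = 1/(24974 + 2*sqrt(9529))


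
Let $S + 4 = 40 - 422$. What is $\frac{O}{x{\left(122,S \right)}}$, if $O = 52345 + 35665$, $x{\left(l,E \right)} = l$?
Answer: $\frac{44005}{61} \approx 721.39$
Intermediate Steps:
$S = -386$ ($S = -4 + \left(40 - 422\right) = -4 - 382 = -386$)
$O = 88010$
$\frac{O}{x{\left(122,S \right)}} = \frac{88010}{122} = 88010 \cdot \frac{1}{122} = \frac{44005}{61}$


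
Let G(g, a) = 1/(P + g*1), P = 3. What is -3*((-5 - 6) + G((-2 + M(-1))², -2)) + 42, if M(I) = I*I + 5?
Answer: 1422/19 ≈ 74.842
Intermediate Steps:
M(I) = 5 + I² (M(I) = I² + 5 = 5 + I²)
G(g, a) = 1/(3 + g) (G(g, a) = 1/(3 + g*1) = 1/(3 + g))
-3*((-5 - 6) + G((-2 + M(-1))², -2)) + 42 = -3*((-5 - 6) + 1/(3 + (-2 + (5 + (-1)²))²)) + 42 = -3*(-11 + 1/(3 + (-2 + (5 + 1))²)) + 42 = -3*(-11 + 1/(3 + (-2 + 6)²)) + 42 = -3*(-11 + 1/(3 + 4²)) + 42 = -3*(-11 + 1/(3 + 16)) + 42 = -3*(-11 + 1/19) + 42 = -3*(-208/19) + 42 = 624/19 + 42 = 1422/19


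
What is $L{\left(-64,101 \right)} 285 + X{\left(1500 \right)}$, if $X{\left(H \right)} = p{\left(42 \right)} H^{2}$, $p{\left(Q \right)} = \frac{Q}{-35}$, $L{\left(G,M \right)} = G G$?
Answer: $-1532640$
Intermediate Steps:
$L{\left(G,M \right)} = G^{2}$
$p{\left(Q \right)} = - \frac{Q}{35}$ ($p{\left(Q \right)} = Q \left(- \frac{1}{35}\right) = - \frac{Q}{35}$)
$X{\left(H \right)} = - \frac{6 H^{2}}{5}$ ($X{\left(H \right)} = \left(- \frac{1}{35}\right) 42 H^{2} = - \frac{6 H^{2}}{5}$)
$L{\left(-64,101 \right)} 285 + X{\left(1500 \right)} = \left(-64\right)^{2} \cdot 285 - \frac{6 \cdot 1500^{2}}{5} = 4096 \cdot 285 - 2700000 = 1167360 - 2700000 = -1532640$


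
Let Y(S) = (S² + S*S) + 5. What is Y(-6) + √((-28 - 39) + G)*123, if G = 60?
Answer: 77 + 123*I*√7 ≈ 77.0 + 325.43*I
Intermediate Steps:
Y(S) = 5 + 2*S² (Y(S) = (S² + S²) + 5 = 2*S² + 5 = 5 + 2*S²)
Y(-6) + √((-28 - 39) + G)*123 = (5 + 2*(-6)²) + √((-28 - 39) + 60)*123 = (5 + 2*36) + √(-67 + 60)*123 = (5 + 72) + √(-7)*123 = 77 + (I*√7)*123 = 77 + 123*I*√7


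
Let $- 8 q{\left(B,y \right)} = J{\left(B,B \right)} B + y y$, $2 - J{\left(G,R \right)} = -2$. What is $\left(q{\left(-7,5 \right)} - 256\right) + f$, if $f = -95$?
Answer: $- \frac{2805}{8} \approx -350.63$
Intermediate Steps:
$J{\left(G,R \right)} = 4$ ($J{\left(G,R \right)} = 2 - -2 = 2 + 2 = 4$)
$q{\left(B,y \right)} = - \frac{B}{2} - \frac{y^{2}}{8}$ ($q{\left(B,y \right)} = - \frac{4 B + y y}{8} = - \frac{4 B + y^{2}}{8} = - \frac{y^{2} + 4 B}{8} = - \frac{B}{2} - \frac{y^{2}}{8}$)
$\left(q{\left(-7,5 \right)} - 256\right) + f = \left(\left(\left(- \frac{1}{2}\right) \left(-7\right) - \frac{5^{2}}{8}\right) - 256\right) - 95 = \left(\left(\frac{7}{2} - \frac{25}{8}\right) - 256\right) - 95 = \left(\frac{3}{8} - 256\right) - 95 = - \frac{2045}{8} - 95 = - \frac{2805}{8}$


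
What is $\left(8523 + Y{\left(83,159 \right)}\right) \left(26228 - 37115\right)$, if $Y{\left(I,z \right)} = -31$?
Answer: $-92452404$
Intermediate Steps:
$\left(8523 + Y{\left(83,159 \right)}\right) \left(26228 - 37115\right) = \left(8523 - 31\right) \left(26228 - 37115\right) = 8492 \left(-10887\right) = -92452404$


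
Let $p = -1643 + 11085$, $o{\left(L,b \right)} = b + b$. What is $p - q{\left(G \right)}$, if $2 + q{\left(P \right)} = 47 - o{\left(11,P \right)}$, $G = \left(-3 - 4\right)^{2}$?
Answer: $9495$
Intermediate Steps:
$G = 49$ ($G = \left(-7\right)^{2} = 49$)
$o{\left(L,b \right)} = 2 b$
$q{\left(P \right)} = 45 - 2 P$ ($q{\left(P \right)} = -2 - \left(-47 + 2 P\right) = 45 - 2 P$)
$p = 9442$
$p - q{\left(G \right)} = 9442 - \left(45 - 98\right) = 9442 - -53 = 9442 + 53 = 9495$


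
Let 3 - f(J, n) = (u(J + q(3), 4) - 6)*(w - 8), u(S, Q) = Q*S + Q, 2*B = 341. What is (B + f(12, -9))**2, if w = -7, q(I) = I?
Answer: 4355569/4 ≈ 1.0889e+6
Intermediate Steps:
B = 341/2 (B = (1/2)*341 = 341/2 ≈ 170.50)
u(S, Q) = Q + Q*S
f(J, n) = 153 + 60*J (f(J, n) = 3 - (4*(1 + (J + 3)) - 6)*(-7 - 8) = 3 - (4*(1 + (3 + J)) - 6)*(-15) = 3 - (4*(4 + J) - 6)*(-15) = 3 - ((16 + 4*J) - 6)*(-15) = 3 - (10 + 4*J)*(-15) = 3 - (-150 - 60*J) = 3 + (150 + 60*J) = 153 + 60*J)
(B + f(12, -9))**2 = (341/2 + (153 + 60*12))**2 = (341/2 + (153 + 720))**2 = (341/2 + 873)**2 = (2087/2)**2 = 4355569/4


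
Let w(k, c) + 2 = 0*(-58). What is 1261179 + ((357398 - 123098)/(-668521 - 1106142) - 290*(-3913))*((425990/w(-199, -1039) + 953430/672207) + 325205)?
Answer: 4603139474804924721883/36149723977 ≈ 1.2734e+11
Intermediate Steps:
w(k, c) = -2 (w(k, c) = -2 + 0*(-58) = -2 + 0 = -2)
1261179 + ((357398 - 123098)/(-668521 - 1106142) - 290*(-3913))*((425990/w(-199, -1039) + 953430/672207) + 325205) = 1261179 + ((357398 - 123098)/(-668521 - 1106142) - 290*(-3913))*((425990/(-2) + 953430/672207) + 325205) = 1261179 + (234300/(-1774663) + 1134770)*((425990*(-½) + 953430*(1/672207)) + 325205) = 1261179 + (234300*(-1/1774663) + 1134770)*((-212995 + 317810/224069) + 325205) = 1261179 + (-21300/161333 + 1134770)*(-47725258845/224069 + 325205) = 1261179 + (183075827110/161333)*(25143100300/224069) = 1261179 + 4603093883532189133000/36149723977 = 4603139474804924721883/36149723977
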